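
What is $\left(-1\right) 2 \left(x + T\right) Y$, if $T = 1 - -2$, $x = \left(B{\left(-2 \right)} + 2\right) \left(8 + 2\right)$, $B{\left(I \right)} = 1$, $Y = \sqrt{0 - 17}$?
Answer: $- 66 i \sqrt{17} \approx - 272.13 i$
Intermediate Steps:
$Y = i \sqrt{17}$ ($Y = \sqrt{-17} = i \sqrt{17} \approx 4.1231 i$)
$x = 30$ ($x = \left(1 + 2\right) \left(8 + 2\right) = 3 \cdot 10 = 30$)
$T = 3$ ($T = 1 + 2 = 3$)
$\left(-1\right) 2 \left(x + T\right) Y = \left(-1\right) 2 \left(30 + 3\right) i \sqrt{17} = \left(-2\right) 33 i \sqrt{17} = - 66 i \sqrt{17}$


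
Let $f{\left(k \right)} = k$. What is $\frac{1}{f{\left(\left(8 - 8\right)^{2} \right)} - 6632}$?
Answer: $- \frac{1}{6632} \approx -0.00015078$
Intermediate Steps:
$\frac{1}{f{\left(\left(8 - 8\right)^{2} \right)} - 6632} = \frac{1}{\left(8 - 8\right)^{2} - 6632} = \frac{1}{0^{2} - 6632} = \frac{1}{0 - 6632} = \frac{1}{-6632} = - \frac{1}{6632}$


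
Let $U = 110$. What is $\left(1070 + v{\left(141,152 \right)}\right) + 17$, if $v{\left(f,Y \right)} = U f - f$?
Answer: $16456$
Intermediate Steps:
$v{\left(f,Y \right)} = 109 f$ ($v{\left(f,Y \right)} = 110 f - f = 109 f$)
$\left(1070 + v{\left(141,152 \right)}\right) + 17 = \left(1070 + 109 \cdot 141\right) + 17 = \left(1070 + 15369\right) + 17 = 16439 + 17 = 16456$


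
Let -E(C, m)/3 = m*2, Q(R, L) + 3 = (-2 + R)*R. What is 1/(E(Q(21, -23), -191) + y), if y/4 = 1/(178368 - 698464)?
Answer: 130024/149007503 ≈ 0.00087260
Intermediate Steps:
Q(R, L) = -3 + R*(-2 + R) (Q(R, L) = -3 + (-2 + R)*R = -3 + R*(-2 + R))
E(C, m) = -6*m (E(C, m) = -3*m*2 = -6*m)
y = -1/130024 (y = 4/(178368 - 698464) = 4/(-520096) = 4*(-1/520096) = -1/130024 ≈ -7.6909e-6)
1/(E(Q(21, -23), -191) + y) = 1/(-6*(-191) - 1/130024) = 1/(1146 - 1/130024) = 1/(149007503/130024) = 130024/149007503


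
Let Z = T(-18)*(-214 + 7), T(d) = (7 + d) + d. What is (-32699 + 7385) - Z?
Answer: -31317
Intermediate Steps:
T(d) = 7 + 2*d
Z = 6003 (Z = (7 + 2*(-18))*(-214 + 7) = (7 - 36)*(-207) = -29*(-207) = 6003)
(-32699 + 7385) - Z = (-32699 + 7385) - 1*6003 = -25314 - 6003 = -31317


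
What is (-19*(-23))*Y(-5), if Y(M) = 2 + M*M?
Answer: 11799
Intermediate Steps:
Y(M) = 2 + M²
(-19*(-23))*Y(-5) = (-19*(-23))*(2 + (-5)²) = 437*(2 + 25) = 437*27 = 11799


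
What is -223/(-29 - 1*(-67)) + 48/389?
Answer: -84923/14782 ≈ -5.7450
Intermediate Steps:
-223/(-29 - 1*(-67)) + 48/389 = -223/(-29 + 67) + 48*(1/389) = -223/38 + 48/389 = -84923/14782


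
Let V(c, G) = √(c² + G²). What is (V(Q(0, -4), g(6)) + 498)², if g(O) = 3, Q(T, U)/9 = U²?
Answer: 268749 + 2988*√2305 ≈ 4.1220e+5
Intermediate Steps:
Q(T, U) = 9*U²
V(c, G) = √(G² + c²)
(V(Q(0, -4), g(6)) + 498)² = (√(3² + (9*(-4)²)²) + 498)² = (√(9 + (9*16)²) + 498)² = (√(9 + 144²) + 498)² = (√(9 + 20736) + 498)² = (√20745 + 498)² = (3*√2305 + 498)² = (498 + 3*√2305)²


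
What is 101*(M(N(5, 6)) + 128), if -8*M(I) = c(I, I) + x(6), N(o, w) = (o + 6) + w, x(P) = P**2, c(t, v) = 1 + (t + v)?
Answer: 96253/8 ≈ 12032.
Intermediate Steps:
c(t, v) = 1 + t + v
N(o, w) = 6 + o + w (N(o, w) = (6 + o) + w = 6 + o + w)
M(I) = -37/8 - I/4 (M(I) = -((1 + I + I) + 6**2)/8 = -((1 + 2*I) + 36)/8 = -(37 + 2*I)/8 = -37/8 - I/4)
101*(M(N(5, 6)) + 128) = 101*((-37/8 - (6 + 5 + 6)/4) + 128) = 101*((-37/8 - 1/4*17) + 128) = 101*((-37/8 - 17/4) + 128) = 101*(-71/8 + 128) = 101*(953/8) = 96253/8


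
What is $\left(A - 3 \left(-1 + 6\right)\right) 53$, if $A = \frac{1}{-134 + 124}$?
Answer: $- \frac{8003}{10} \approx -800.3$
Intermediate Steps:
$A = - \frac{1}{10}$ ($A = \frac{1}{-10} = - \frac{1}{10} \approx -0.1$)
$\left(A - 3 \left(-1 + 6\right)\right) 53 = \left(- \frac{1}{10} - 3 \left(-1 + 6\right)\right) 53 = \left(- \frac{1}{10} - 15\right) 53 = \left(- \frac{151}{10}\right) 53 = - \frac{8003}{10}$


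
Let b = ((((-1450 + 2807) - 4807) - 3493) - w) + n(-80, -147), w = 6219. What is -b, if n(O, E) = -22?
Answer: 13184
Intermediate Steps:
b = -13184 (b = ((((-1450 + 2807) - 4807) - 3493) - 1*6219) - 22 = (((1357 - 4807) - 3493) - 6219) - 22 = ((-3450 - 3493) - 6219) - 22 = (-6943 - 6219) - 22 = -13162 - 22 = -13184)
-b = -1*(-13184) = 13184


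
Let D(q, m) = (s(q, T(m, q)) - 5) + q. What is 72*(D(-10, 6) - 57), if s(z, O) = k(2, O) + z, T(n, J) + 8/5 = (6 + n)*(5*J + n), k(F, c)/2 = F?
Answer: -5616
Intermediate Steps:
k(F, c) = 2*F
T(n, J) = -8/5 + (6 + n)*(n + 5*J) (T(n, J) = -8/5 + (6 + n)*(5*J + n) = -8/5 + (6 + n)*(n + 5*J))
s(z, O) = 4 + z (s(z, O) = 2*2 + z = 4 + z)
D(q, m) = -1 + 2*q (D(q, m) = ((4 + q) - 5) + q = (-1 + q) + q = -1 + 2*q)
72*(D(-10, 6) - 57) = 72*((-1 + 2*(-10)) - 57) = 72*((-1 - 20) - 57) = 72*(-21 - 57) = 72*(-78) = -5616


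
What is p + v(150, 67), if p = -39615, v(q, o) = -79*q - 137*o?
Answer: -60644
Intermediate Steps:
v(q, o) = -137*o - 79*q
p + v(150, 67) = -39615 + (-137*67 - 79*150) = -39615 + (-9179 - 11850) = -39615 - 21029 = -60644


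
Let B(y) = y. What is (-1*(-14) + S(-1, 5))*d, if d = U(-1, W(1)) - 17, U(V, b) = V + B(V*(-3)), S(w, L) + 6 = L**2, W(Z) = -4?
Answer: -495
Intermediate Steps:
S(w, L) = -6 + L**2
U(V, b) = -2*V (U(V, b) = V + V*(-3) = V - 3*V = -2*V)
d = -15 (d = -2*(-1) - 17 = 2 - 17 = -15)
(-1*(-14) + S(-1, 5))*d = (-1*(-14) + (-6 + 5**2))*(-15) = (14 + (-6 + 25))*(-15) = (14 + 19)*(-15) = 33*(-15) = -495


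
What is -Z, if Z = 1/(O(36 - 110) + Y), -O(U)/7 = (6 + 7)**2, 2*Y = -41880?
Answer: 1/22123 ≈ 4.5202e-5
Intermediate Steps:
Y = -20940 (Y = (1/2)*(-41880) = -20940)
O(U) = -1183 (O(U) = -7*(6 + 7)**2 = -7*13**2 = -7*169 = -1183)
Z = -1/22123 (Z = 1/(-1183 - 20940) = 1/(-22123) = -1/22123 ≈ -4.5202e-5)
-Z = -1*(-1/22123) = 1/22123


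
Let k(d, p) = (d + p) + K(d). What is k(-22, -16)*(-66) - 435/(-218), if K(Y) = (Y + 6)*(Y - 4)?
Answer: -5438229/218 ≈ -24946.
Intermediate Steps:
K(Y) = (-4 + Y)*(6 + Y) (K(Y) = (6 + Y)*(-4 + Y) = (-4 + Y)*(6 + Y))
k(d, p) = -24 + p + d**2 + 3*d (k(d, p) = (d + p) + (-24 + d**2 + 2*d) = -24 + p + d**2 + 3*d)
k(-22, -16)*(-66) - 435/(-218) = (-24 - 16 + (-22)**2 + 3*(-22))*(-66) - 435/(-218) = (-24 - 16 + 484 - 66)*(-66) - 435*(-1/218) = 378*(-66) + 435/218 = -24948 + 435/218 = -5438229/218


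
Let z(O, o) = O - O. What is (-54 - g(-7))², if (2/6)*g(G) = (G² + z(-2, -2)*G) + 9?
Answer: 51984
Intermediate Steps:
z(O, o) = 0
g(G) = 27 + 3*G² (g(G) = 3*((G² + 0*G) + 9) = 3*((G² + 0) + 9) = 3*(G² + 9) = 3*(9 + G²) = 27 + 3*G²)
(-54 - g(-7))² = (-54 - (27 + 3*(-7)²))² = (-54 - (27 + 3*49))² = (-54 - (27 + 147))² = (-54 - 1*174)² = (-54 - 174)² = (-228)² = 51984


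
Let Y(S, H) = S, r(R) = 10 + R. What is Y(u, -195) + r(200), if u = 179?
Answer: 389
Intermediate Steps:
Y(u, -195) + r(200) = 179 + (10 + 200) = 179 + 210 = 389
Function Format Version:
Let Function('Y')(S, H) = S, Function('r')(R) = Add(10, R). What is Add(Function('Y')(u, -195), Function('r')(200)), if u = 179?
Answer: 389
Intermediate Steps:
Add(Function('Y')(u, -195), Function('r')(200)) = Add(179, Add(10, 200)) = Add(179, 210) = 389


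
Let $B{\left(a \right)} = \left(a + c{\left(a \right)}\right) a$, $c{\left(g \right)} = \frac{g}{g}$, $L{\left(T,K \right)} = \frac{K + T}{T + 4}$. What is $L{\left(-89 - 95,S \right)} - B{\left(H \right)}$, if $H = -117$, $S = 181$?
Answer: $- \frac{814319}{60} \approx -13572.0$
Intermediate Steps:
$L{\left(T,K \right)} = \frac{K + T}{4 + T}$
$c{\left(g \right)} = 1$
$B{\left(a \right)} = a \left(1 + a\right)$ ($B{\left(a \right)} = \left(a + 1\right) a = \left(1 + a\right) a = a \left(1 + a\right)$)
$L{\left(-89 - 95,S \right)} - B{\left(H \right)} = \frac{181 - 184}{4 - 184} - - 117 \left(1 - 117\right) = \frac{181 - 184}{4 - 184} - \left(-117\right) \left(-116\right) = \frac{181 - 184}{4 - 184} - 13572 = \frac{1}{-180} \left(-3\right) - 13572 = \left(- \frac{1}{180}\right) \left(-3\right) - 13572 = \frac{1}{60} - 13572 = - \frac{814319}{60}$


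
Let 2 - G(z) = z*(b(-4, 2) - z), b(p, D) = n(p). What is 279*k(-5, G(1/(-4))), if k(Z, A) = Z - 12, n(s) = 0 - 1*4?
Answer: -4743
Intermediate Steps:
n(s) = -4 (n(s) = 0 - 4 = -4)
b(p, D) = -4
G(z) = 2 - z*(-4 - z)
k(Z, A) = -12 + Z
279*k(-5, G(1/(-4))) = 279*(-12 - 5) = 279*(-17) = -4743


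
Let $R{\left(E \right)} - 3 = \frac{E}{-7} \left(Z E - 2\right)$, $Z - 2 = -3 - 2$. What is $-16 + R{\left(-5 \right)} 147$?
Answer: $1790$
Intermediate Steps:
$Z = -3$ ($Z = 2 - 5 = -3$)
$R{\left(E \right)} = 3 - \frac{E \left(-2 - 3 E\right)}{7}$ ($R{\left(E \right)} = 3 + \frac{E}{-7} \left(- 3 E - 2\right) = 3 + E \left(- \frac{1}{7}\right) \left(-2 - 3 E\right) = 3 + - \frac{E}{7} \left(-2 - 3 E\right) = 3 - \frac{E \left(-2 - 3 E\right)}{7}$)
$-16 + R{\left(-5 \right)} 147 = -16 + \left(3 + \frac{2}{7} \left(-5\right) + \frac{3 \left(-5\right)^{2}}{7}\right) 147 = -16 + \left(3 - \frac{10}{7} + \frac{3}{7} \cdot 25\right) 147 = -16 + \left(3 - \frac{10}{7} + \frac{75}{7}\right) 147 = -16 + \frac{86}{7} \cdot 147 = -16 + 1806 = 1790$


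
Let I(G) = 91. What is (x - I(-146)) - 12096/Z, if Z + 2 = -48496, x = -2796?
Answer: -23333605/8083 ≈ -2886.8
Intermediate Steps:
Z = -48498 (Z = -2 - 48496 = -48498)
(x - I(-146)) - 12096/Z = (-2796 - 1*91) - 12096/(-48498) = (-2796 - 91) - 12096*(-1/48498) = -2887 + 2016/8083 = -23333605/8083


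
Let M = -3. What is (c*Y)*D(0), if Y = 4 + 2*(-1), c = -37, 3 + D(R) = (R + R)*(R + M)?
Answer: 222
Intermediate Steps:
D(R) = -3 + 2*R*(-3 + R) (D(R) = -3 + (R + R)*(R - 3) = -3 + (2*R)*(-3 + R) = -3 + 2*R*(-3 + R))
Y = 2 (Y = 4 - 2 = 2)
(c*Y)*D(0) = (-37*2)*(-3 - 6*0 + 2*0**2) = -74*(-3 + 0 + 2*0) = -74*(-3 + 0 + 0) = -74*(-3) = 222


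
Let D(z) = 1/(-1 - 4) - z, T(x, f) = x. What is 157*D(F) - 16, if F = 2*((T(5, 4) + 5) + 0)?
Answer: -15937/5 ≈ -3187.4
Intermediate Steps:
F = 20 (F = 2*((5 + 5) + 0) = 2*(10 + 0) = 2*10 = 20)
D(z) = -1/5 - z (D(z) = 1/(-5) - z = -1/5 - z)
157*D(F) - 16 = 157*(-1/5 - 1*20) - 16 = 157*(-1/5 - 20) - 16 = 157*(-101/5) - 16 = -15857/5 - 16 = -15937/5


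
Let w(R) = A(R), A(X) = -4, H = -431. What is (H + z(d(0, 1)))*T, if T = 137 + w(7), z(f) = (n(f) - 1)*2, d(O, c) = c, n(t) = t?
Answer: -57323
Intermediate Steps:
w(R) = -4
z(f) = -2 + 2*f (z(f) = (f - 1)*2 = (-1 + f)*2 = -2 + 2*f)
T = 133 (T = 137 - 4 = 133)
(H + z(d(0, 1)))*T = (-431 + (-2 + 2*1))*133 = (-431 + (-2 + 2))*133 = (-431 + 0)*133 = -431*133 = -57323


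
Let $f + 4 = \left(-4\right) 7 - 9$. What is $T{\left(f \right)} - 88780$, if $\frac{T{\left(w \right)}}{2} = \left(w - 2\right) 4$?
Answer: $-89124$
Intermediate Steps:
$f = -41$ ($f = -4 - 37 = -41$)
$T{\left(w \right)} = -16 + 8 w$ ($T{\left(w \right)} = 2 \left(w - 2\right) 4 = 2 \left(-2 + w\right) 4 = 2 \left(-8 + 4 w\right) = -16 + 8 w$)
$T{\left(f \right)} - 88780 = \left(-16 + 8 \left(-41\right)\right) - 88780 = \left(-16 - 328\right) - 88780 = -344 - 88780 = -89124$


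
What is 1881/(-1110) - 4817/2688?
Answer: -1733833/497280 ≈ -3.4866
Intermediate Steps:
1881/(-1110) - 4817/2688 = 1881*(-1/1110) - 4817*1/2688 = -627/370 - 4817/2688 = -1733833/497280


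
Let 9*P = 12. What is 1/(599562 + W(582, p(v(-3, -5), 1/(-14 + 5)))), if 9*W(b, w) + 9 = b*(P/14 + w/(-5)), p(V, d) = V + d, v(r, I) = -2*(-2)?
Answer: 189/113308687 ≈ 1.6680e-6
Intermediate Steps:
P = 4/3 (P = (⅑)*12 = 4/3 ≈ 1.3333)
v(r, I) = 4
W(b, w) = -1 + b*(2/21 - w/5)/9 (W(b, w) = -1 + (b*((4/3)/14 + w/(-5)))/9 = -1 + (b*((4/3)*(1/14) + w*(-⅕)))/9 = -1 + (b*(2/21 - w/5))/9 = -1 + b*(2/21 - w/5)/9)
1/(599562 + W(582, p(v(-3, -5), 1/(-14 + 5)))) = 1/(599562 + (-1 + (2/189)*582 - 1/45*582*(4 + 1/(-14 + 5)))) = 1/(599562 + (-1 + 388/63 - 1/45*582*(4 + 1/(-9)))) = 1/(599562 + (-1 + 388/63 - 1/45*582*(4 - ⅑))) = 1/(599562 + (-1 + 388/63 - 1/45*582*35/9)) = 1/(599562 + (-1 + 388/63 - 1358/27)) = 1/(599562 - 8531/189) = 1/(113308687/189) = 189/113308687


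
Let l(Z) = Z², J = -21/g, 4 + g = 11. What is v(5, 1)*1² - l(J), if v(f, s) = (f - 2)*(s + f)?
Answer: 9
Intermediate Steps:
g = 7 (g = -4 + 11 = 7)
v(f, s) = (-2 + f)*(f + s)
J = -3 (J = -21/7 = -21*⅐ = -3)
v(5, 1)*1² - l(J) = (5² - 2*5 - 2*1 + 5*1)*1² - 1*(-3)² = (25 - 10 - 2 + 5)*1 - 1*9 = 18*1 - 9 = 18 - 9 = 9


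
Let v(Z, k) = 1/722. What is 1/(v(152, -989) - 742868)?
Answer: -722/536350695 ≈ -1.3461e-6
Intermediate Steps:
v(Z, k) = 1/722
1/(v(152, -989) - 742868) = 1/(1/722 - 742868) = 1/(-536350695/722) = -722/536350695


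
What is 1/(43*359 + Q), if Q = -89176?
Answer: -1/73739 ≈ -1.3561e-5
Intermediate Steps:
1/(43*359 + Q) = 1/(43*359 - 89176) = 1/(15437 - 89176) = 1/(-73739) = -1/73739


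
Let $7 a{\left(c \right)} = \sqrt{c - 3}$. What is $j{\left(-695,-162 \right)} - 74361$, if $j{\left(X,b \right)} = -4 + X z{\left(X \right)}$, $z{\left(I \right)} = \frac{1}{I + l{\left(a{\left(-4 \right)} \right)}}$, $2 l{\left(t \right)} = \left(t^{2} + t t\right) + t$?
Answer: $\frac{695 \left(- 1041310 i - 107 \sqrt{7}\right)}{\sqrt{7} + 9732 i} \approx -74364.0 + 0.0002718 i$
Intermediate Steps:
$a{\left(c \right)} = \frac{\sqrt{-3 + c}}{7}$ ($a{\left(c \right)} = \frac{\sqrt{c - 3}}{7} = \frac{\sqrt{-3 + c}}{7}$)
$l{\left(t \right)} = t^{2} + \frac{t}{2}$ ($l{\left(t \right)} = \frac{\left(t^{2} + t t\right) + t}{2} = \frac{\left(t^{2} + t^{2}\right) + t}{2} = \frac{2 t^{2} + t}{2} = \frac{t + 2 t^{2}}{2} = t^{2} + \frac{t}{2}$)
$z{\left(I \right)} = \frac{1}{I + \frac{i \sqrt{7} \left(\frac{1}{2} + \frac{i \sqrt{7}}{7}\right)}{7}}$ ($z{\left(I \right)} = \frac{1}{I + \frac{\sqrt{-3 - 4}}{7} \left(\frac{1}{2} + \frac{\sqrt{-3 - 4}}{7}\right)} = \frac{1}{I + \frac{\sqrt{-7}}{7} \left(\frac{1}{2} + \frac{\sqrt{-7}}{7}\right)} = \frac{1}{I + \frac{i \sqrt{7}}{7} \left(\frac{1}{2} + \frac{i \sqrt{7}}{7}\right)} = \frac{1}{I + \frac{i \sqrt{7} \left(\frac{1}{2} + \frac{i \sqrt{7}}{7}\right)}{7}}$)
$j{\left(X,b \right)} = -4 + \frac{14 X}{-2 + 14 X + i \sqrt{7}}$ ($j{\left(X,b \right)} = -4 + X \frac{14}{-2 + 14 X + i \sqrt{7}} = -4 + \frac{14 X}{-2 + 14 X + i \sqrt{7}}$)
$j{\left(-695,-162 \right)} - 74361 = \frac{2 \left(4 - -14595 - 2 i \sqrt{7}\right)}{-2 + 14 \left(-695\right) + i \sqrt{7}} - 74361 = \frac{2 \left(4 + 14595 - 2 i \sqrt{7}\right)}{-2 - 9730 + i \sqrt{7}} - 74361 = \frac{2 \left(14599 - 2 i \sqrt{7}\right)}{-9732 + i \sqrt{7}} - 74361 = -74361 + \frac{2 \left(14599 - 2 i \sqrt{7}\right)}{-9732 + i \sqrt{7}}$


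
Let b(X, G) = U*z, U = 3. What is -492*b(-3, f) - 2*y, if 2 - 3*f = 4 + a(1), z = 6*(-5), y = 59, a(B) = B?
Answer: 44162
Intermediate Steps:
z = -30
f = -1 (f = 2/3 - (4 + 1)/3 = 2/3 - 1/3*5 = 2/3 - 5/3 = -1)
b(X, G) = -90 (b(X, G) = 3*(-30) = -90)
-492*b(-3, f) - 2*y = -492*(-90) - 2*59 = 44280 - 118 = 44162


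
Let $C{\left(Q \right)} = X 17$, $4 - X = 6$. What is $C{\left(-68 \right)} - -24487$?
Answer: $24453$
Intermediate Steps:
$X = -2$ ($X = 4 - 6 = -2$)
$C{\left(Q \right)} = -34$ ($C{\left(Q \right)} = \left(-2\right) 17 = -34$)
$C{\left(-68 \right)} - -24487 = -34 - -24487 = -34 + 24487 = 24453$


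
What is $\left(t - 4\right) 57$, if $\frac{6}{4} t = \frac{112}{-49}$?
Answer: $- \frac{2204}{7} \approx -314.86$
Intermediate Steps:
$t = - \frac{32}{21}$ ($t = \frac{2 \frac{112}{-49}}{3} = \frac{2 \cdot 112 \left(- \frac{1}{49}\right)}{3} = \frac{2}{3} \left(- \frac{16}{7}\right) = - \frac{32}{21} \approx -1.5238$)
$\left(t - 4\right) 57 = \left(- \frac{32}{21} - 4\right) 57 = \left(- \frac{116}{21}\right) 57 = - \frac{2204}{7}$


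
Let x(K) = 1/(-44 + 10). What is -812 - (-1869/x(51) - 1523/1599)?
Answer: -102906919/1599 ≈ -64357.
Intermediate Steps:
x(K) = -1/34 (x(K) = 1/(-34) = -1/34)
-812 - (-1869/x(51) - 1523/1599) = -812 - (-1869/(-1/34) - 1523/1599) = -812 - (-1869*(-34) - 1523*1/1599) = -812 - (63546 - 1523/1599) = -812 - 1*101608531/1599 = -812 - 101608531/1599 = -102906919/1599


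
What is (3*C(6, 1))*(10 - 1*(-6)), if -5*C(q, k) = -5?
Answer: 48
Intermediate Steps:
C(q, k) = 1 (C(q, k) = -1/5*(-5) = 1)
(3*C(6, 1))*(10 - 1*(-6)) = (3*1)*(10 - 1*(-6)) = 3*(10 + 6) = 3*16 = 48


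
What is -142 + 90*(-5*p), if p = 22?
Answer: -10042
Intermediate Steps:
-142 + 90*(-5*p) = -142 + 90*(-5*22) = -142 + 90*(-110) = -142 - 9900 = -10042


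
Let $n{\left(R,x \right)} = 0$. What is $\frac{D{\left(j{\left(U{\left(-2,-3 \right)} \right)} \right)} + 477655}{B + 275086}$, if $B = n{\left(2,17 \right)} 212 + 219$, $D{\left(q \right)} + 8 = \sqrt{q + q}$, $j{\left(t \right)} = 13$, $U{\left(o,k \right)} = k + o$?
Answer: $\frac{477647}{275305} + \frac{\sqrt{26}}{275305} \approx 1.735$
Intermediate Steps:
$D{\left(q \right)} = -8 + \sqrt{2} \sqrt{q}$ ($D{\left(q \right)} = -8 + \sqrt{q + q} = -8 + \sqrt{2 q} = -8 + \sqrt{2} \sqrt{q}$)
$B = 219$ ($B = 0 \cdot 212 + 219 = 0 + 219 = 219$)
$\frac{D{\left(j{\left(U{\left(-2,-3 \right)} \right)} \right)} + 477655}{B + 275086} = \frac{\left(-8 + \sqrt{2} \sqrt{13}\right) + 477655}{219 + 275086} = \frac{\left(-8 + \sqrt{26}\right) + 477655}{275305} = \left(477647 + \sqrt{26}\right) \frac{1}{275305} = \frac{477647}{275305} + \frac{\sqrt{26}}{275305}$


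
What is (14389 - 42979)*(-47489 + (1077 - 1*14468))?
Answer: 1740559200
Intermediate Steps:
(14389 - 42979)*(-47489 + (1077 - 1*14468)) = -28590*(-47489 + (1077 - 14468)) = -28590*(-47489 - 13391) = -28590*(-60880) = 1740559200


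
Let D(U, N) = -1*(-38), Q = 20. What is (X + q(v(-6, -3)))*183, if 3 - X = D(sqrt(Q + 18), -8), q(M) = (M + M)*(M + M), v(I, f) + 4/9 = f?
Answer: 61549/27 ≈ 2279.6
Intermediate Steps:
v(I, f) = -4/9 + f
q(M) = 4*M**2 (q(M) = (2*M)*(2*M) = 4*M**2)
D(U, N) = 38
X = -35 (X = 3 - 1*38 = 3 - 38 = -35)
(X + q(v(-6, -3)))*183 = (-35 + 4*(-4/9 - 3)**2)*183 = (-35 + 4*(-31/9)**2)*183 = (-35 + 4*(961/81))*183 = (-35 + 3844/81)*183 = (1009/81)*183 = 61549/27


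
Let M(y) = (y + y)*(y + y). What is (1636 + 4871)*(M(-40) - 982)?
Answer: 35254926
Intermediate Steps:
M(y) = 4*y² (M(y) = (2*y)*(2*y) = 4*y²)
(1636 + 4871)*(M(-40) - 982) = (1636 + 4871)*(4*(-40)² - 982) = 6507*(4*1600 - 982) = 6507*(6400 - 982) = 6507*5418 = 35254926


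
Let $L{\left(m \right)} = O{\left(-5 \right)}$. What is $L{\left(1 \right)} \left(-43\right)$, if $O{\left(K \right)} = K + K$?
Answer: $430$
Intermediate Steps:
$O{\left(K \right)} = 2 K$
$L{\left(m \right)} = -10$ ($L{\left(m \right)} = 2 \left(-5\right) = -10$)
$L{\left(1 \right)} \left(-43\right) = \left(-10\right) \left(-43\right) = 430$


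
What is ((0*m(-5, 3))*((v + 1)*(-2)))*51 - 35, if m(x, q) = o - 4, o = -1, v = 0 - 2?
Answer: -35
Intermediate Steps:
v = -2
m(x, q) = -5 (m(x, q) = -1 - 4 = -5)
((0*m(-5, 3))*((v + 1)*(-2)))*51 - 35 = ((0*(-5))*((-2 + 1)*(-2)))*51 - 35 = (0*(-1*(-2)))*51 - 35 = (0*2)*51 - 35 = 0*51 - 35 = 0 - 35 = -35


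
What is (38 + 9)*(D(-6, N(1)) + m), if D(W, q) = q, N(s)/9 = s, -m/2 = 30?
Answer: -2397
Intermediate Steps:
m = -60 (m = -2*30 = -60)
N(s) = 9*s
(38 + 9)*(D(-6, N(1)) + m) = (38 + 9)*(9*1 - 60) = 47*(9 - 60) = 47*(-51) = -2397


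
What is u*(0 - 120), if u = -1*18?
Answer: 2160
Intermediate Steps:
u = -18
u*(0 - 120) = -18*(0 - 120) = -18*(-120) = 2160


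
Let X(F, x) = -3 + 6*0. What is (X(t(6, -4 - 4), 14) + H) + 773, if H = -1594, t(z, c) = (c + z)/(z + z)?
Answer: -824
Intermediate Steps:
t(z, c) = (c + z)/(2*z) (t(z, c) = (c + z)/((2*z)) = (c + z)*(1/(2*z)) = (c + z)/(2*z))
X(F, x) = -3 (X(F, x) = -3 + 0 = -3)
(X(t(6, -4 - 4), 14) + H) + 773 = (-3 - 1594) + 773 = -1597 + 773 = -824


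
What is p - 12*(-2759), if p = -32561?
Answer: 547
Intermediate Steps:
p - 12*(-2759) = -32561 - 12*(-2759) = -32561 + 33108 = 547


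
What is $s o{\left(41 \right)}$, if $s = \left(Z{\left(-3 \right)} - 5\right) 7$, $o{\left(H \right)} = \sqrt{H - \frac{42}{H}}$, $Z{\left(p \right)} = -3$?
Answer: $- \frac{56 \sqrt{67199}}{41} \approx -354.07$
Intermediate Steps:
$s = -56$ ($s = \left(-3 - 5\right) 7 = \left(-8\right) 7 = -56$)
$s o{\left(41 \right)} = - 56 \sqrt{41 - \frac{42}{41}} = - 56 \sqrt{\frac{1639}{41}} = - 56 \frac{\sqrt{67199}}{41} = - \frac{56 \sqrt{67199}}{41}$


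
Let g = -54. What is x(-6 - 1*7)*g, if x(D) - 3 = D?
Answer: 540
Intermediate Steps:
x(D) = 3 + D
x(-6 - 1*7)*g = (3 + (-6 - 1*7))*(-54) = (3 + (-6 - 7))*(-54) = (3 - 13)*(-54) = -10*(-54) = 540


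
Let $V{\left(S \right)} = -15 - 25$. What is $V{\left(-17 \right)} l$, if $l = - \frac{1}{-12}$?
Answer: $- \frac{10}{3} \approx -3.3333$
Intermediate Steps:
$l = \frac{1}{12}$ ($l = \left(-1\right) \left(- \frac{1}{12}\right) = \frac{1}{12} \approx 0.083333$)
$V{\left(S \right)} = -40$
$V{\left(-17 \right)} l = \left(-40\right) \frac{1}{12} = - \frac{10}{3}$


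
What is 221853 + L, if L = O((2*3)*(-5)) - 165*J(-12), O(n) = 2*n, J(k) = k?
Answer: 223773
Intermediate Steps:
L = 1920 (L = 2*((2*3)*(-5)) - 165*(-12) = 2*(6*(-5)) + 1980 = 2*(-30) + 1980 = -60 + 1980 = 1920)
221853 + L = 221853 + 1920 = 223773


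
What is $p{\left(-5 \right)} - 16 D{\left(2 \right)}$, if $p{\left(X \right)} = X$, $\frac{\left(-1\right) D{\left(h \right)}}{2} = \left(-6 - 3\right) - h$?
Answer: $-357$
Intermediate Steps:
$D{\left(h \right)} = 18 + 2 h$ ($D{\left(h \right)} = - 2 \left(\left(-6 - 3\right) - h\right) = - 2 \left(-9 - h\right) = 18 + 2 h$)
$p{\left(-5 \right)} - 16 D{\left(2 \right)} = -5 - 16 \left(18 + 2 \cdot 2\right) = -5 - 16 \left(18 + 4\right) = -5 - 352 = -357$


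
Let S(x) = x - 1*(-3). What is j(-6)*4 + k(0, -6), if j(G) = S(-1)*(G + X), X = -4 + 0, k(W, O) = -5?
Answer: -85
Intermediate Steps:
S(x) = 3 + x (S(x) = x + 3 = 3 + x)
X = -4
j(G) = -8 + 2*G (j(G) = (3 - 1)*(G - 4) = 2*(-4 + G) = -8 + 2*G)
j(-6)*4 + k(0, -6) = (-8 + 2*(-6))*4 - 5 = (-8 - 12)*4 - 5 = -20*4 - 5 = -80 - 5 = -85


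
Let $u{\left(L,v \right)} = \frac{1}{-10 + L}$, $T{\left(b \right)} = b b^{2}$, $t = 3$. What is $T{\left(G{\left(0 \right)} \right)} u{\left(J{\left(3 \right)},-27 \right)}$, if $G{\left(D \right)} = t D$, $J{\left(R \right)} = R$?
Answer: $0$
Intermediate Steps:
$G{\left(D \right)} = 3 D$
$T{\left(b \right)} = b^{3}$
$T{\left(G{\left(0 \right)} \right)} u{\left(J{\left(3 \right)},-27 \right)} = \frac{\left(3 \cdot 0\right)^{3}}{-10 + 3} = \frac{0^{3}}{-7} = 0 \left(- \frac{1}{7}\right) = 0$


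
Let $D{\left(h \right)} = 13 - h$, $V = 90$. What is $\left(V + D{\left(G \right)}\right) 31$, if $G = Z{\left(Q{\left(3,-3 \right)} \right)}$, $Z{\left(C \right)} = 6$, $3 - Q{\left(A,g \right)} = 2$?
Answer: $3007$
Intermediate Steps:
$Q{\left(A,g \right)} = 1$ ($Q{\left(A,g \right)} = 3 - 2 = 1$)
$G = 6$
$\left(V + D{\left(G \right)}\right) 31 = \left(90 + \left(13 - 6\right)\right) 31 = \left(90 + 7\right) 31 = 97 \cdot 31 = 3007$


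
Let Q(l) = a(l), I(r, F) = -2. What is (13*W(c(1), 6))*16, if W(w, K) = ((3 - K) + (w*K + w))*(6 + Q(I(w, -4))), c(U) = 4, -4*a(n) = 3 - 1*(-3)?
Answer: 23400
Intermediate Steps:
a(n) = -3/2 (a(n) = -(3 - 1*(-3))/4 = -(3 + 3)/4 = -¼*6 = -3/2)
Q(l) = -3/2
W(w, K) = 27/2 - 9*K/2 + 9*w/2 + 9*K*w/2 (W(w, K) = ((3 - K) + (w*K + w))*(6 - 3/2) = ((3 - K) + (K*w + w))*(9/2) = ((3 - K) + (w + K*w))*(9/2) = (3 + w - K + K*w)*(9/2) = 27/2 - 9*K/2 + 9*w/2 + 9*K*w/2)
(13*W(c(1), 6))*16 = (13*(27/2 - 9/2*6 + (9/2)*4 + (9/2)*6*4))*16 = (13*(27/2 - 27 + 18 + 108))*16 = (13*(225/2))*16 = (2925/2)*16 = 23400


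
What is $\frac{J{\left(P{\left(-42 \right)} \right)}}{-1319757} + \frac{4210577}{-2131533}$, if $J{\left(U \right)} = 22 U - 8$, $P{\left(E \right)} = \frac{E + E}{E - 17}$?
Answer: $- \frac{109287434235653}{55324410083793} \approx -1.9754$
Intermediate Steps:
$P{\left(E \right)} = \frac{2 E}{-17 + E}$
$J{\left(U \right)} = -8 + 22 U$
$\frac{J{\left(P{\left(-42 \right)} \right)}}{-1319757} + \frac{4210577}{-2131533} = \frac{-8 + 22 \cdot 2 \left(-42\right) \frac{1}{-17 - 42}}{-1319757} + \frac{4210577}{-2131533} = \left(-8 + 22 \cdot 2 \left(-42\right) \frac{1}{-59}\right) \left(- \frac{1}{1319757}\right) + 4210577 \left(- \frac{1}{2131533}\right) = \left(-8 + 22 \cdot 2 \left(-42\right) \left(- \frac{1}{59}\right)\right) \left(- \frac{1}{1319757}\right) - \frac{4210577}{2131533} = \left(-8 + 22 \cdot \frac{84}{59}\right) \left(- \frac{1}{1319757}\right) - \frac{4210577}{2131533} = \left(-8 + \frac{1848}{59}\right) \left(- \frac{1}{1319757}\right) - \frac{4210577}{2131533} = \frac{1376}{59} \left(- \frac{1}{1319757}\right) - \frac{4210577}{2131533} = - \frac{1376}{77865663} - \frac{4210577}{2131533} = - \frac{109287434235653}{55324410083793}$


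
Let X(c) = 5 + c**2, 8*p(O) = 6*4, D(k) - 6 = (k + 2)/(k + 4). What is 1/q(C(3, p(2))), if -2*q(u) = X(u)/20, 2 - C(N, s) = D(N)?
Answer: -980/667 ≈ -1.4693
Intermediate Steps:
D(k) = 6 + (2 + k)/(4 + k) (D(k) = 6 + (k + 2)/(k + 4) = 6 + (2 + k)/(4 + k))
p(O) = 3 (p(O) = (6*4)/8 = (1/8)*24 = 3)
C(N, s) = 2 - (26 + 7*N)/(4 + N)
q(u) = -1/8 - u**2/40 (q(u) = -(5 + u**2)/(2*20) = -(1/4 + u**2/20)/2 = -1/8 - u**2/40)
1/q(C(3, p(2))) = 1/(-1/8 - (-18 - 5*3)**2/(4 + 3)**2/40) = 1/(-1/8 - (-18 - 15)**2/49/40) = 1/(-1/8 - ((1/7)*(-33))**2/40) = 1/(-1/8 - (-33/7)**2/40) = 1/(-1/8 - 1/40*1089/49) = 1/(-1/8 - 1089/1960) = 1/(-667/980) = -980/667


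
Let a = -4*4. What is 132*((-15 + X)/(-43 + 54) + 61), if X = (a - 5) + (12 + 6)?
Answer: 7836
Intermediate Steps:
a = -16
X = -3 (X = (-16 - 5) + (12 + 6) = -21 + 18 = -3)
132*((-15 + X)/(-43 + 54) + 61) = 132*((-15 - 3)/(-43 + 54) + 61) = 132*(-18/11 + 61) = 132*(653/11) = 7836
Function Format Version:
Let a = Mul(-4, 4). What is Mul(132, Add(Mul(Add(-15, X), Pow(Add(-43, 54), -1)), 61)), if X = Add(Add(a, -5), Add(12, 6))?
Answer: 7836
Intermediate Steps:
a = -16
X = -3 (X = Add(Add(-16, -5), Add(12, 6)) = Add(-21, 18) = -3)
Mul(132, Add(Mul(Add(-15, X), Pow(Add(-43, 54), -1)), 61)) = Mul(132, Add(Mul(Add(-15, -3), Pow(Add(-43, 54), -1)), 61)) = Mul(132, Add(Mul(-18, Pow(11, -1)), 61)) = Mul(132, Add(Mul(-18, Rational(1, 11)), 61)) = Mul(132, Add(Rational(-18, 11), 61)) = Mul(132, Rational(653, 11)) = 7836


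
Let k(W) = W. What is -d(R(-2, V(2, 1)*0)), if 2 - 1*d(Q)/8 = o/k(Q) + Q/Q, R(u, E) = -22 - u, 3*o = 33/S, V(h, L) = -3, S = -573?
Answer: -22898/2865 ≈ -7.9923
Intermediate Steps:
o = -11/573 (o = (33/(-573))/3 = (33*(-1/573))/3 = (1/3)*(-11/191) = -11/573 ≈ -0.019197)
d(Q) = 8 + 88/(573*Q) (d(Q) = 16 - 8*(-11/(573*Q) + Q/Q) = 16 - 8*(-11/(573*Q) + 1) = 16 - 8*(1 - 11/(573*Q)) = 16 + (-8 + 88/(573*Q)) = 8 + 88/(573*Q))
-d(R(-2, V(2, 1)*0)) = -(8 + 88/(573*(-22 - 1*(-2)))) = -(8 + 88/(573*(-22 + 2))) = -(8 + (88/573)/(-20)) = -(8 + (88/573)*(-1/20)) = -(8 - 22/2865) = -1*22898/2865 = -22898/2865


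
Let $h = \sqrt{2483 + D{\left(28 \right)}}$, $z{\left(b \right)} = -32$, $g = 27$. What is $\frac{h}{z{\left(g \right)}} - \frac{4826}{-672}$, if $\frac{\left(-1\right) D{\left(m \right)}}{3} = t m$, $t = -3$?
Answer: $\frac{2413}{336} - \frac{\sqrt{2735}}{32} \approx 5.5473$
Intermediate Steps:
$D{\left(m \right)} = 9 m$ ($D{\left(m \right)} = - 3 \left(- 3 m\right) = 9 m$)
$h = \sqrt{2735}$ ($h = \sqrt{2483 + 9 \cdot 28} = \sqrt{2483 + 252} = \sqrt{2735} \approx 52.297$)
$\frac{h}{z{\left(g \right)}} - \frac{4826}{-672} = \frac{\sqrt{2735}}{-32} - \frac{4826}{-672} = \sqrt{2735} \left(- \frac{1}{32}\right) - - \frac{2413}{336} = - \frac{\sqrt{2735}}{32} + \frac{2413}{336} = \frac{2413}{336} - \frac{\sqrt{2735}}{32}$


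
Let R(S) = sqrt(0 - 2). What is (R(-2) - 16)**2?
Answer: (16 - I*sqrt(2))**2 ≈ 254.0 - 45.255*I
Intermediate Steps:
R(S) = I*sqrt(2) (R(S) = sqrt(-2) = I*sqrt(2))
(R(-2) - 16)**2 = (I*sqrt(2) - 16)**2 = (-16 + I*sqrt(2))**2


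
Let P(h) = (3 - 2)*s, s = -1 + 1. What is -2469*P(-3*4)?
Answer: 0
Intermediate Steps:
s = 0
P(h) = 0 (P(h) = (3 - 2)*0 = 1*0 = 0)
-2469*P(-3*4) = -2469*0 = 0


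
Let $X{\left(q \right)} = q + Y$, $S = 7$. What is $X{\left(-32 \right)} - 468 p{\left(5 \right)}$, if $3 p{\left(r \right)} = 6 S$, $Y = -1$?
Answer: $-6585$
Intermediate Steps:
$X{\left(q \right)} = -1 + q$ ($X{\left(q \right)} = q - 1 = -1 + q$)
$p{\left(r \right)} = 14$ ($p{\left(r \right)} = \frac{6 \cdot 7}{3} = \frac{1}{3} \cdot 42 = 14$)
$X{\left(-32 \right)} - 468 p{\left(5 \right)} = \left(-1 - 32\right) - 6552 = -33 - 6552 = -6585$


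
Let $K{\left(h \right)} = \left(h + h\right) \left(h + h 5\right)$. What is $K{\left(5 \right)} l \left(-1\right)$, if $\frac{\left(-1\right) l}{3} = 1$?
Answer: $900$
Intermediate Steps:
$l = -3$ ($l = \left(-3\right) 1 = -3$)
$K{\left(h \right)} = 12 h^{2}$ ($K{\left(h \right)} = 2 h \left(h + 5 h\right) = 2 h 6 h = 12 h^{2}$)
$K{\left(5 \right)} l \left(-1\right) = 12 \cdot 5^{2} \left(-3\right) \left(-1\right) = 12 \cdot 25 \left(-3\right) \left(-1\right) = 300 \left(-3\right) \left(-1\right) = \left(-900\right) \left(-1\right) = 900$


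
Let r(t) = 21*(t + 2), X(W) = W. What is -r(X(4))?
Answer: -126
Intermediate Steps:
r(t) = 42 + 21*t (r(t) = 21*(2 + t) = 42 + 21*t)
-r(X(4)) = -(42 + 21*4) = -(42 + 84) = -1*126 = -126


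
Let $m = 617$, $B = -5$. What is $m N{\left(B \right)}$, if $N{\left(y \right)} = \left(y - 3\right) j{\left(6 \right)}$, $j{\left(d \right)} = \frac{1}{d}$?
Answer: $- \frac{2468}{3} \approx -822.67$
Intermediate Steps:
$N{\left(y \right)} = - \frac{1}{2} + \frac{y}{6}$ ($N{\left(y \right)} = \frac{y - 3}{6} = \left(-3 + y\right) \frac{1}{6} = - \frac{1}{2} + \frac{y}{6}$)
$m N{\left(B \right)} = 617 \left(- \frac{1}{2} + \frac{1}{6} \left(-5\right)\right) = 617 \left(- \frac{1}{2} - \frac{5}{6}\right) = 617 \left(- \frac{4}{3}\right) = - \frac{2468}{3}$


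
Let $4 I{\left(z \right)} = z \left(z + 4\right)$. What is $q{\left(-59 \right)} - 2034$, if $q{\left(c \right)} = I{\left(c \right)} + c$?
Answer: $- \frac{5127}{4} \approx -1281.8$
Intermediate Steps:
$I{\left(z \right)} = \frac{z \left(4 + z\right)}{4}$ ($I{\left(z \right)} = \frac{z \left(z + 4\right)}{4} = \frac{z \left(4 + z\right)}{4}$)
$q{\left(c \right)} = c + \frac{c \left(4 + c\right)}{4}$ ($q{\left(c \right)} = \frac{c \left(4 + c\right)}{4} + c = c + \frac{c \left(4 + c\right)}{4}$)
$q{\left(-59 \right)} - 2034 = \frac{1}{4} \left(-59\right) \left(8 - 59\right) - 2034 = \frac{1}{4} \left(-59\right) \left(-51\right) - 2034 = \frac{3009}{4} - 2034 = - \frac{5127}{4}$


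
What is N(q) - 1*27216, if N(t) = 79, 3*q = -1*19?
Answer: -27137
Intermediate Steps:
q = -19/3 (q = (-1*19)/3 = (⅓)*(-19) = -19/3 ≈ -6.3333)
N(q) - 1*27216 = 79 - 1*27216 = 79 - 27216 = -27137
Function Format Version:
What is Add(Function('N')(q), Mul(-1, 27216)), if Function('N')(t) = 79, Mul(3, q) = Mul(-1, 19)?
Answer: -27137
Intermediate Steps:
q = Rational(-19, 3) (q = Mul(Rational(1, 3), Mul(-1, 19)) = Mul(Rational(1, 3), -19) = Rational(-19, 3) ≈ -6.3333)
Add(Function('N')(q), Mul(-1, 27216)) = Add(79, Mul(-1, 27216)) = Add(79, -27216) = -27137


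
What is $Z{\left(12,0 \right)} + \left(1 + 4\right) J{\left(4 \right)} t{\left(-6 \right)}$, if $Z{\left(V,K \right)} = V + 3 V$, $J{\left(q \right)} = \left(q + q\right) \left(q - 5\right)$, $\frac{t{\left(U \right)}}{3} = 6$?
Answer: $-672$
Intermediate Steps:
$t{\left(U \right)} = 18$ ($t{\left(U \right)} = 3 \cdot 6 = 18$)
$J{\left(q \right)} = 2 q \left(-5 + q\right)$
$Z{\left(V,K \right)} = 4 V$
$Z{\left(12,0 \right)} + \left(1 + 4\right) J{\left(4 \right)} t{\left(-6 \right)} = 4 \cdot 12 + \left(1 + 4\right) 2 \cdot 4 \left(-5 + 4\right) 18 = 48 + 5 \cdot 2 \cdot 4 \left(-1\right) 18 = 48 + 5 \left(-8\right) 18 = 48 - 720 = -672$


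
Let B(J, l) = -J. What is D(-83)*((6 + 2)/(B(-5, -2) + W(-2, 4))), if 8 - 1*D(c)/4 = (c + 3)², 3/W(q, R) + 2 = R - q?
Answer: -818176/23 ≈ -35573.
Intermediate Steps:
W(q, R) = 3/(-2 + R - q) (W(q, R) = 3/(-2 + (R - q)) = 3/(-2 + R - q))
D(c) = 32 - 4*(3 + c)² (D(c) = 32 - 4*(c + 3)² = 32 - 4*(3 + c)²)
D(-83)*((6 + 2)/(B(-5, -2) + W(-2, 4))) = (32 - 4*(3 - 83)²)*((6 + 2)/(-1*(-5) - 3/(2 - 2 - 1*4))) = (32 - 4*(-80)²)*(8/(5 - 3/(2 - 2 - 4))) = (32 - 4*6400)*(8/(5 - 3/(-4))) = (32 - 25600)*(8/(5 - 3*(-¼))) = -204544/(5 + ¾) = -204544/23/4 = -204544*4/23 = -25568*32/23 = -818176/23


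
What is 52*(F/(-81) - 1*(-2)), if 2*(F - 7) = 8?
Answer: 7852/81 ≈ 96.938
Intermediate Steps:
F = 11 (F = 7 + (½)*8 = 7 + 4 = 11)
52*(F/(-81) - 1*(-2)) = 52*(11/(-81) - 1*(-2)) = 52*(11*(-1/81) + 2) = 52*(-11/81 + 2) = 52*(151/81) = 7852/81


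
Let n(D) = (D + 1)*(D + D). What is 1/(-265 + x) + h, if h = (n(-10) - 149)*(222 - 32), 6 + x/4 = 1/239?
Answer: 406804391/69067 ≈ 5890.0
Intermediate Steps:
x = -5732/239 (x = -24 + 4/239 = -5732/239 ≈ -23.983)
n(D) = 2*D*(1 + D) (n(D) = (1 + D)*(2*D) = 2*D*(1 + D))
h = 5890 (h = (2*(-10)*(1 - 10) - 149)*(222 - 32) = (2*(-10)*(-9) - 149)*190 = (180 - 149)*190 = 31*190 = 5890)
1/(-265 + x) + h = 1/(-265 - 5732/239) + 5890 = 1/(-69067/239) + 5890 = -239/69067 + 5890 = 406804391/69067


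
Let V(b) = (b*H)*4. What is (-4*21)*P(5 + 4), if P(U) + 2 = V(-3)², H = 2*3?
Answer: -435288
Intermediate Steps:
H = 6
V(b) = 24*b (V(b) = (b*6)*4 = (6*b)*4 = 24*b)
P(U) = 5182 (P(U) = -2 + (24*(-3))² = -2 + (-72)² = -2 + 5184 = 5182)
(-4*21)*P(5 + 4) = -4*21*5182 = -84*5182 = -435288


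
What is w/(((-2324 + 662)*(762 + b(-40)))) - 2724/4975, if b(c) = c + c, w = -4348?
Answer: -766494779/1409770725 ≈ -0.54370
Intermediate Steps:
b(c) = 2*c
w/(((-2324 + 662)*(762 + b(-40)))) - 2724/4975 = -4348*1/((-2324 + 662)*(762 + 2*(-40))) - 2724/4975 = -4348*(-1/(1662*(762 - 80))) - 2724*1/4975 = -4348/((-1662*682)) - 2724/4975 = -4348/(-1133484) - 2724/4975 = -4348*(-1/1133484) - 2724/4975 = 1087/283371 - 2724/4975 = -766494779/1409770725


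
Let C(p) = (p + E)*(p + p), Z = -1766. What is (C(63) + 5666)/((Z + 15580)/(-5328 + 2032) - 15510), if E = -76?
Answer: -6638144/25567387 ≈ -0.25963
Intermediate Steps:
C(p) = 2*p*(-76 + p) (C(p) = (p - 76)*(p + p) = (-76 + p)*(2*p) = 2*p*(-76 + p))
(C(63) + 5666)/((Z + 15580)/(-5328 + 2032) - 15510) = (2*63*(-76 + 63) + 5666)/((-1766 + 15580)/(-5328 + 2032) - 15510) = (2*63*(-13) + 5666)/(13814/(-3296) - 15510) = (-1638 + 5666)/(13814*(-1/3296) - 15510) = 4028/(-6907/1648 - 15510) = 4028/(-25567387/1648) = 4028*(-1648/25567387) = -6638144/25567387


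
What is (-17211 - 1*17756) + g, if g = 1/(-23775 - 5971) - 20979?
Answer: -1664169717/29746 ≈ -55946.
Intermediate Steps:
g = -624041335/29746 (g = 1/(-29746) - 20979 = -1/29746 - 20979 = -624041335/29746 ≈ -20979.)
(-17211 - 1*17756) + g = (-17211 - 1*17756) - 624041335/29746 = (-17211 - 17756) - 624041335/29746 = -34967 - 624041335/29746 = -1664169717/29746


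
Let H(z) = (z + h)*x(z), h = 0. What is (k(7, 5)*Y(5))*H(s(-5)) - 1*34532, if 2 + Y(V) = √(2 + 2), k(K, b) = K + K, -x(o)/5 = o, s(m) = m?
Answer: -34532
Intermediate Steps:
x(o) = -5*o
k(K, b) = 2*K
H(z) = -5*z² (H(z) = (z + 0)*(-5*z) = z*(-5*z) = -5*z²)
Y(V) = 0 (Y(V) = -2 + √(2 + 2) = -2 + √4 = -2 + 2 = 0)
(k(7, 5)*Y(5))*H(s(-5)) - 1*34532 = ((2*7)*0)*(-5*(-5)²) - 1*34532 = (14*0)*(-5*25) - 34532 = 0*(-125) - 34532 = 0 - 34532 = -34532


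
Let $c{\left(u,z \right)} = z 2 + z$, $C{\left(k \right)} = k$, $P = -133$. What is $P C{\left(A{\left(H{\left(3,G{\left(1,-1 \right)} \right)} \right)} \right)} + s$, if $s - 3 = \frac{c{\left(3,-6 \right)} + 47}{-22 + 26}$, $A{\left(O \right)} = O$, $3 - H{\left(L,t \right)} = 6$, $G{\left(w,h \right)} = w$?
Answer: $\frac{1637}{4} \approx 409.25$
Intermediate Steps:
$H{\left(L,t \right)} = -3$ ($H{\left(L,t \right)} = 3 - 6 = -3$)
$c{\left(u,z \right)} = 3 z$ ($c{\left(u,z \right)} = 2 z + z = 3 z$)
$s = \frac{41}{4}$ ($s = 3 + \frac{3 \left(-6\right) + 47}{-22 + 26} = 3 + \frac{-18 + 47}{4} = 3 + 29 \cdot \frac{1}{4} = 3 + \frac{29}{4} = \frac{41}{4} \approx 10.25$)
$P C{\left(A{\left(H{\left(3,G{\left(1,-1 \right)} \right)} \right)} \right)} + s = \left(-133\right) \left(-3\right) + \frac{41}{4} = 399 + \frac{41}{4} = \frac{1637}{4}$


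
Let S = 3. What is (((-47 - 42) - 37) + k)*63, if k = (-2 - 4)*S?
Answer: -9072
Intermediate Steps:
k = -18 (k = (-2 - 4)*3 = -6*3 = -18)
(((-47 - 42) - 37) + k)*63 = (((-47 - 42) - 37) - 18)*63 = ((-89 - 37) - 18)*63 = (-126 - 18)*63 = -144*63 = -9072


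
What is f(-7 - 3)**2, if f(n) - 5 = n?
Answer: 25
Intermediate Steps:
f(n) = 5 + n
f(-7 - 3)**2 = (5 + (-7 - 3))**2 = (5 - 10)**2 = (-5)**2 = 25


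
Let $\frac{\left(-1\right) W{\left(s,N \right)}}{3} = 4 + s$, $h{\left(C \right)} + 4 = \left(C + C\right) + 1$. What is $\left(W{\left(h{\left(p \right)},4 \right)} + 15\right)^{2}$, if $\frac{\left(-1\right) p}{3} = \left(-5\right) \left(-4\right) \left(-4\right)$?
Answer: $2039184$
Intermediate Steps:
$p = 240$ ($p = - 3 \left(-5\right) \left(-4\right) \left(-4\right) = - 3 \cdot 20 \left(-4\right) = \left(-3\right) \left(-80\right) = 240$)
$h{\left(C \right)} = -3 + 2 C$ ($h{\left(C \right)} = -4 + \left(\left(C + C\right) + 1\right) = -4 + \left(2 C + 1\right) = -4 + \left(1 + 2 C\right) = -3 + 2 C$)
$W{\left(s,N \right)} = -12 - 3 s$ ($W{\left(s,N \right)} = - 3 \left(4 + s\right) = -12 - 3 s$)
$\left(W{\left(h{\left(p \right)},4 \right)} + 15\right)^{2} = \left(\left(-12 - 3 \left(-3 + 2 \cdot 240\right)\right) + 15\right)^{2} = \left(\left(-12 - 3 \left(-3 + 480\right)\right) + 15\right)^{2} = \left(\left(-12 - 1431\right) + 15\right)^{2} = \left(-1443 + 15\right)^{2} = \left(-1428\right)^{2} = 2039184$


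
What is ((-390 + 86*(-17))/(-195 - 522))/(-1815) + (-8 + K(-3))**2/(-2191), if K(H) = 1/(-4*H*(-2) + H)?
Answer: -1019644321/32993253315 ≈ -0.030905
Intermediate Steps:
K(H) = 1/(9*H) (K(H) = 1/(-(-8)*H + H) = 1/(8*H + H) = 1/(9*H))
((-390 + 86*(-17))/(-195 - 522))/(-1815) + (-8 + K(-3))**2/(-2191) = ((-390 + 86*(-17))/(-195 - 522))/(-1815) + (-8 + (1/9)/(-3))**2/(-2191) = ((-390 - 1462)/(-717))*(-1/1815) + (-8 + (1/9)*(-1/3))**2*(-1/2191) = -1852*(-1/717)*(-1/1815) + (-8 - 1/27)**2*(-1/2191) = (1852/717)*(-1/1815) + (-217/27)**2*(-1/2191) = -1852/1301355 + (47089/729)*(-1/2191) = -1852/1301355 - 6727/228177 = -1019644321/32993253315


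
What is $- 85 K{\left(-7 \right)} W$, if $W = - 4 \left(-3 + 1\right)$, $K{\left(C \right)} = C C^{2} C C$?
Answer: $11428760$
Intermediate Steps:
$K{\left(C \right)} = C^{5}$ ($K{\left(C \right)} = C^{3} C^{2} = C^{5}$)
$W = 8$ ($W = \left(-4\right) \left(-2\right) = 8$)
$- 85 K{\left(-7 \right)} W = - 85 \left(-7\right)^{5} \cdot 8 = \left(-85\right) \left(-16807\right) 8 = 1428595 \cdot 8 = 11428760$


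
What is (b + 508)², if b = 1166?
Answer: 2802276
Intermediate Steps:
(b + 508)² = (1166 + 508)² = 1674² = 2802276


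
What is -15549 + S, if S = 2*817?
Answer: -13915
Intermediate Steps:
S = 1634
-15549 + S = -15549 + 1634 = -13915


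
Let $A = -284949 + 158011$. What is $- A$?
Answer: $126938$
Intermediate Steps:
$A = -126938$
$- A = \left(-1\right) \left(-126938\right) = 126938$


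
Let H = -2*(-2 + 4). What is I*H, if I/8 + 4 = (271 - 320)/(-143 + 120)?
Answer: 1376/23 ≈ 59.826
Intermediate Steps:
H = -4 (H = -2*2 = -4)
I = -344/23 (I = -32 + 8*((271 - 320)/(-143 + 120)) = -32 + 8*(-49/(-23)) = -32 + 8*(-49*(-1/23)) = -32 + 8*(49/23) = -32 + 392/23 = -344/23 ≈ -14.957)
I*H = -344/23*(-4) = 1376/23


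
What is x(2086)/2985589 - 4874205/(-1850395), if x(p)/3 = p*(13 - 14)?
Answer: 2908158611967/1104903791531 ≈ 2.6320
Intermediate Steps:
x(p) = -3*p (x(p) = 3*(p*(13 - 14)) = 3*(p*(-1)) = 3*(-p) = -3*p)
x(2086)/2985589 - 4874205/(-1850395) = -3*2086/2985589 - 4874205/(-1850395) = -6258*1/2985589 - 4874205*(-1/1850395) = -6258/2985589 + 974841/370079 = 2908158611967/1104903791531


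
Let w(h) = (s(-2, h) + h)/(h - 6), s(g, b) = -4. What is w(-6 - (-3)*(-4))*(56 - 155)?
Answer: -363/4 ≈ -90.750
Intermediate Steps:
w(h) = (-4 + h)/(-6 + h) (w(h) = (-4 + h)/(h - 6) = (-4 + h)/(-6 + h))
w(-6 - (-3)*(-4))*(56 - 155) = ((-4 + (-6 - (-3)*(-4)))/(-6 + (-6 - (-3)*(-4))))*(56 - 155) = ((-4 + (-6 - 1*12))/(-6 + (-6 - 1*12)))*(-99) = ((-4 + (-6 - 12))/(-6 + (-6 - 12)))*(-99) = ((-4 - 18)/(-6 - 18))*(-99) = (-22/(-24))*(-99) = -1/24*(-22)*(-99) = (11/12)*(-99) = -363/4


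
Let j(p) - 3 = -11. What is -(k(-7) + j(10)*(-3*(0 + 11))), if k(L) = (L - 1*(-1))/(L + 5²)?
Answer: -791/3 ≈ -263.67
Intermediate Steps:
j(p) = -8 (j(p) = 3 - 11 = -8)
k(L) = (1 + L)/(25 + L) (k(L) = (L + 1)/(L + 25) = (1 + L)/(25 + L))
-(k(-7) + j(10)*(-3*(0 + 11))) = -((1 - 7)/(25 - 7) - (-24)*(0 + 11)) = -(-6/18 - (-24)*11) = -((1/18)*(-6) - 8*(-33)) = -(-⅓ + 264) = -1*791/3 = -791/3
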